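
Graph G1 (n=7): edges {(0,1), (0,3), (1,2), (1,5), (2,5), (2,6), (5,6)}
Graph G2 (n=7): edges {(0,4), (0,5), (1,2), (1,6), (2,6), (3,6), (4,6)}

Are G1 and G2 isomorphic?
No, not isomorphic

The graphs are NOT isomorphic.

Connected components of G1: 2 component(s) with vertex sets [[4], [0, 1, 2, 3, 5, 6]], sizes [1, 6].
Connected components of G2: 1 component(s) with vertex sets [[0, 1, 2, 3, 4, 5, 6]], sizes [7].
The number of connected components (and the multiset of component sizes) is an isomorphism invariant — an isomorphism maps each component of G1 bijectively onto a component of G2. Since G1 has 2 component(s) and G2 has 1, they cannot be isomorphic.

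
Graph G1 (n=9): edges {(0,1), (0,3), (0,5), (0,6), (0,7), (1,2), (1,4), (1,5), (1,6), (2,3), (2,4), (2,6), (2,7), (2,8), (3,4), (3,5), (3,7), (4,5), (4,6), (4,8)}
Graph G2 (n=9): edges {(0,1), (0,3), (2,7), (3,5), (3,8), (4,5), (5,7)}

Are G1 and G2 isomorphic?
No, not isomorphic

The graphs are NOT isomorphic.

Connected components of G1: 1 component(s) with vertex sets [[0, 1, 2, 3, 4, 5, 6, 7, 8]], sizes [9].
Connected components of G2: 2 component(s) with vertex sets [[6], [0, 1, 2, 3, 4, 5, 7, 8]], sizes [1, 8].
The number of connected components (and the multiset of component sizes) is an isomorphism invariant — an isomorphism maps each component of G1 bijectively onto a component of G2. Since G1 has 1 component(s) and G2 has 2, they cannot be isomorphic.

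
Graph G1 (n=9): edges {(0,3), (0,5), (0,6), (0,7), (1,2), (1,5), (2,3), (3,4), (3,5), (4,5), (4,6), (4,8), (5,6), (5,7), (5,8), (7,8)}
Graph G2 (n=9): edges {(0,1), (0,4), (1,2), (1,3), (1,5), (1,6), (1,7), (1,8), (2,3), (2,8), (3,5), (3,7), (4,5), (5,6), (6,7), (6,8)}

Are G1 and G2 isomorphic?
Yes, isomorphic

The graphs are isomorphic.
One valid mapping φ: V(G1) → V(G2): 0→6, 1→0, 2→4, 3→5, 4→3, 5→1, 6→7, 7→8, 8→2

Verify φ preserves adjacency — for each edge of G1, its image is an edge of G2:
  (0,3) → (φ(0),φ(3)) = (5,6) ∈ E(G2) ✓
  (0,5) → (φ(0),φ(5)) = (1,6) ∈ E(G2) ✓
  (0,6) → (φ(0),φ(6)) = (6,7) ∈ E(G2) ✓
  (0,7) → (φ(0),φ(7)) = (6,8) ∈ E(G2) ✓
  (1,2) → (φ(1),φ(2)) = (0,4) ∈ E(G2) ✓
  (1,5) → (φ(1),φ(5)) = (0,1) ∈ E(G2) ✓
  (2,3) → (φ(2),φ(3)) = (4,5) ∈ E(G2) ✓
  (3,4) → (φ(3),φ(4)) = (3,5) ∈ E(G2) ✓
  (3,5) → (φ(3),φ(5)) = (1,5) ∈ E(G2) ✓
  (4,5) → (φ(4),φ(5)) = (1,3) ∈ E(G2) ✓
  (4,6) → (φ(4),φ(6)) = (3,7) ∈ E(G2) ✓
  (4,8) → (φ(4),φ(8)) = (2,3) ∈ E(G2) ✓
  (5,6) → (φ(5),φ(6)) = (1,7) ∈ E(G2) ✓
  (5,7) → (φ(5),φ(7)) = (1,8) ∈ E(G2) ✓
  (5,8) → (φ(5),φ(8)) = (1,2) ∈ E(G2) ✓
  (7,8) → (φ(7),φ(8)) = (2,8) ∈ E(G2) ✓
All 16 edges of G1 map to edges of G2, and |E(G1)| = |E(G2)| = 16, so φ is a bijection on edges as well as vertices. Hence G1 ≅ G2.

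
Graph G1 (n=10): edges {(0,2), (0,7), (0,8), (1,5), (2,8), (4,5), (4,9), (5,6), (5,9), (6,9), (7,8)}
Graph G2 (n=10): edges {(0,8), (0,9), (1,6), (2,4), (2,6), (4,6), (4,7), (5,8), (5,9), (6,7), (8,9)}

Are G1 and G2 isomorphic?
Yes, isomorphic

The graphs are isomorphic.
One valid mapping φ: V(G1) → V(G2): 0→8, 1→1, 2→5, 3→3, 4→2, 5→6, 6→7, 7→0, 8→9, 9→4

Verify φ preserves adjacency — for each edge of G1, its image is an edge of G2:
  (0,2) → (φ(0),φ(2)) = (5,8) ∈ E(G2) ✓
  (0,7) → (φ(0),φ(7)) = (0,8) ∈ E(G2) ✓
  (0,8) → (φ(0),φ(8)) = (8,9) ∈ E(G2) ✓
  (1,5) → (φ(1),φ(5)) = (1,6) ∈ E(G2) ✓
  (2,8) → (φ(2),φ(8)) = (5,9) ∈ E(G2) ✓
  (4,5) → (φ(4),φ(5)) = (2,6) ∈ E(G2) ✓
  (4,9) → (φ(4),φ(9)) = (2,4) ∈ E(G2) ✓
  (5,6) → (φ(5),φ(6)) = (6,7) ∈ E(G2) ✓
  (5,9) → (φ(5),φ(9)) = (4,6) ∈ E(G2) ✓
  (6,9) → (φ(6),φ(9)) = (4,7) ∈ E(G2) ✓
  (7,8) → (φ(7),φ(8)) = (0,9) ∈ E(G2) ✓
All 11 edges of G1 map to edges of G2, and |E(G1)| = |E(G2)| = 11, so φ is a bijection on edges as well as vertices. Hence G1 ≅ G2.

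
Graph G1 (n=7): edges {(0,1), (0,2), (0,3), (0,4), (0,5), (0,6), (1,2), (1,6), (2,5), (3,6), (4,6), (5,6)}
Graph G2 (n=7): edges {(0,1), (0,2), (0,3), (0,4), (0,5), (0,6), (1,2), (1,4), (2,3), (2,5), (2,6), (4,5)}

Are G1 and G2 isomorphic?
Yes, isomorphic

The graphs are isomorphic.
One valid mapping φ: V(G1) → V(G2): 0→0, 1→1, 2→4, 3→6, 4→3, 5→5, 6→2

Verify φ preserves adjacency — for each edge of G1, its image is an edge of G2:
  (0,1) → (φ(0),φ(1)) = (0,1) ∈ E(G2) ✓
  (0,2) → (φ(0),φ(2)) = (0,4) ∈ E(G2) ✓
  (0,3) → (φ(0),φ(3)) = (0,6) ∈ E(G2) ✓
  (0,4) → (φ(0),φ(4)) = (0,3) ∈ E(G2) ✓
  (0,5) → (φ(0),φ(5)) = (0,5) ∈ E(G2) ✓
  (0,6) → (φ(0),φ(6)) = (0,2) ∈ E(G2) ✓
  (1,2) → (φ(1),φ(2)) = (1,4) ∈ E(G2) ✓
  (1,6) → (φ(1),φ(6)) = (1,2) ∈ E(G2) ✓
  (2,5) → (φ(2),φ(5)) = (4,5) ∈ E(G2) ✓
  (3,6) → (φ(3),φ(6)) = (2,6) ∈ E(G2) ✓
  (4,6) → (φ(4),φ(6)) = (2,3) ∈ E(G2) ✓
  (5,6) → (φ(5),φ(6)) = (2,5) ∈ E(G2) ✓
All 12 edges of G1 map to edges of G2, and |E(G1)| = |E(G2)| = 12, so φ is a bijection on edges as well as vertices. Hence G1 ≅ G2.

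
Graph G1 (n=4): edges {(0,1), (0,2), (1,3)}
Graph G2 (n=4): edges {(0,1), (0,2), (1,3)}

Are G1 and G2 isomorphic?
Yes, isomorphic

The graphs are isomorphic.
One valid mapping φ: V(G1) → V(G2): 0→0, 1→1, 2→2, 3→3

Verify φ preserves adjacency — for each edge of G1, its image is an edge of G2:
  (0,1) → (φ(0),φ(1)) = (0,1) ∈ E(G2) ✓
  (0,2) → (φ(0),φ(2)) = (0,2) ∈ E(G2) ✓
  (1,3) → (φ(1),φ(3)) = (1,3) ∈ E(G2) ✓
All 3 edges of G1 map to edges of G2, and |E(G1)| = |E(G2)| = 3, so φ is a bijection on edges as well as vertices. Hence G1 ≅ G2.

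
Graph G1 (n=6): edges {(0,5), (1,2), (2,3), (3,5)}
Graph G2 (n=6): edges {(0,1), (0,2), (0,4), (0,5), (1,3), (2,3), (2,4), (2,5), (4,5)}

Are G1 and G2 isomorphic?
No, not isomorphic

The graphs are NOT isomorphic.

Degrees in G1: deg(0)=1, deg(1)=1, deg(2)=2, deg(3)=2, deg(4)=0, deg(5)=2.
Sorted degree sequence of G1: [2, 2, 2, 1, 1, 0].
Degrees in G2: deg(0)=4, deg(1)=2, deg(2)=4, deg(3)=2, deg(4)=3, deg(5)=3.
Sorted degree sequence of G2: [4, 4, 3, 3, 2, 2].
The (sorted) degree sequence is an isomorphism invariant, so since G1 and G2 have different degree sequences they cannot be isomorphic.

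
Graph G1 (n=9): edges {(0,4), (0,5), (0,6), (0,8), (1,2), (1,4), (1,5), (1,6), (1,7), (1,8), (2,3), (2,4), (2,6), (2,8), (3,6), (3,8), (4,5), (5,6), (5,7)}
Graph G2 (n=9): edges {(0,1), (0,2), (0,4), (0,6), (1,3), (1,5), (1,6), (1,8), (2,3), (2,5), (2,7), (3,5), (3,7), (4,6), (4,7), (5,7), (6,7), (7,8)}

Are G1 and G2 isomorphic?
No, not isomorphic

The graphs are NOT isomorphic.

Degrees in G1: deg(0)=4, deg(1)=6, deg(2)=5, deg(3)=3, deg(4)=4, deg(5)=5, deg(6)=5, deg(7)=2, deg(8)=4.
Sorted degree sequence of G1: [6, 5, 5, 5, 4, 4, 4, 3, 2].
Degrees in G2: deg(0)=4, deg(1)=5, deg(2)=4, deg(3)=4, deg(4)=3, deg(5)=4, deg(6)=4, deg(7)=6, deg(8)=2.
Sorted degree sequence of G2: [6, 5, 4, 4, 4, 4, 4, 3, 2].
The (sorted) degree sequence is an isomorphism invariant, so since G1 and G2 have different degree sequences they cannot be isomorphic.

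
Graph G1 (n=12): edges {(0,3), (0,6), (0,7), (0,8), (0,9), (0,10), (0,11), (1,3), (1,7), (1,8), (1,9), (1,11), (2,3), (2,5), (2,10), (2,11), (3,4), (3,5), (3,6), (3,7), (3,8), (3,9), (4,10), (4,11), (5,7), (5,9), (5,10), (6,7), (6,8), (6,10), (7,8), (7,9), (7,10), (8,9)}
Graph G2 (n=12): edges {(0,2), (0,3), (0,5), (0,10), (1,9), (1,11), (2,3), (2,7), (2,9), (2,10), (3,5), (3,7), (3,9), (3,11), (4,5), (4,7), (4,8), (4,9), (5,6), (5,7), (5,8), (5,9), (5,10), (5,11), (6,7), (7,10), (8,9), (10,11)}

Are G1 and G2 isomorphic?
No, not isomorphic

The graphs are NOT isomorphic.

Counting triangles (3-cliques): G1 has 31, G2 has 18.
Triangle count is an isomorphism invariant, so differing triangle counts rule out isomorphism.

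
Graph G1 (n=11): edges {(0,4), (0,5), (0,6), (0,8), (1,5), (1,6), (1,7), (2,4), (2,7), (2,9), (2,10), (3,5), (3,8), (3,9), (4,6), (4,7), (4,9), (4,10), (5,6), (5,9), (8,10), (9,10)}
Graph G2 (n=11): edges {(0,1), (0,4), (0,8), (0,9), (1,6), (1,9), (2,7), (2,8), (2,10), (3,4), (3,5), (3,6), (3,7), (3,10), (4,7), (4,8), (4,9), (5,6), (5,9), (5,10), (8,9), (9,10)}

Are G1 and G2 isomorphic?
Yes, isomorphic

The graphs are isomorphic.
One valid mapping φ: V(G1) → V(G2): 0→10, 1→6, 2→0, 3→7, 4→9, 5→3, 6→5, 7→1, 8→2, 9→4, 10→8

Verify φ preserves adjacency — for each edge of G1, its image is an edge of G2:
  (0,4) → (φ(0),φ(4)) = (9,10) ∈ E(G2) ✓
  (0,5) → (φ(0),φ(5)) = (3,10) ∈ E(G2) ✓
  (0,6) → (φ(0),φ(6)) = (5,10) ∈ E(G2) ✓
  (0,8) → (φ(0),φ(8)) = (2,10) ∈ E(G2) ✓
  (1,5) → (φ(1),φ(5)) = (3,6) ∈ E(G2) ✓
  (1,6) → (φ(1),φ(6)) = (5,6) ∈ E(G2) ✓
  (1,7) → (φ(1),φ(7)) = (1,6) ∈ E(G2) ✓
  (2,4) → (φ(2),φ(4)) = (0,9) ∈ E(G2) ✓
  (2,7) → (φ(2),φ(7)) = (0,1) ∈ E(G2) ✓
  (2,9) → (φ(2),φ(9)) = (0,4) ∈ E(G2) ✓
  (2,10) → (φ(2),φ(10)) = (0,8) ∈ E(G2) ✓
  (3,5) → (φ(3),φ(5)) = (3,7) ∈ E(G2) ✓
  (3,8) → (φ(3),φ(8)) = (2,7) ∈ E(G2) ✓
  (3,9) → (φ(3),φ(9)) = (4,7) ∈ E(G2) ✓
  (4,6) → (φ(4),φ(6)) = (5,9) ∈ E(G2) ✓
  (4,7) → (φ(4),φ(7)) = (1,9) ∈ E(G2) ✓
  (4,9) → (φ(4),φ(9)) = (4,9) ∈ E(G2) ✓
  (4,10) → (φ(4),φ(10)) = (8,9) ∈ E(G2) ✓
  (5,6) → (φ(5),φ(6)) = (3,5) ∈ E(G2) ✓
  (5,9) → (φ(5),φ(9)) = (3,4) ∈ E(G2) ✓
  (8,10) → (φ(8),φ(10)) = (2,8) ∈ E(G2) ✓
  (9,10) → (φ(9),φ(10)) = (4,8) ∈ E(G2) ✓
All 22 edges of G1 map to edges of G2, and |E(G1)| = |E(G2)| = 22, so φ is a bijection on edges as well as vertices. Hence G1 ≅ G2.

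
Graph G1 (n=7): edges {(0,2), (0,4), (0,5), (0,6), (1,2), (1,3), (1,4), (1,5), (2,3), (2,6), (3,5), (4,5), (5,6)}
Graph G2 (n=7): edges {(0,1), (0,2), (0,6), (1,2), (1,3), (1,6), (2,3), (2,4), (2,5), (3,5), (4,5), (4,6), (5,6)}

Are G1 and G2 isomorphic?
Yes, isomorphic

The graphs are isomorphic.
One valid mapping φ: V(G1) → V(G2): 0→1, 1→5, 2→6, 3→4, 4→3, 5→2, 6→0

Verify φ preserves adjacency — for each edge of G1, its image is an edge of G2:
  (0,2) → (φ(0),φ(2)) = (1,6) ∈ E(G2) ✓
  (0,4) → (φ(0),φ(4)) = (1,3) ∈ E(G2) ✓
  (0,5) → (φ(0),φ(5)) = (1,2) ∈ E(G2) ✓
  (0,6) → (φ(0),φ(6)) = (0,1) ∈ E(G2) ✓
  (1,2) → (φ(1),φ(2)) = (5,6) ∈ E(G2) ✓
  (1,3) → (φ(1),φ(3)) = (4,5) ∈ E(G2) ✓
  (1,4) → (φ(1),φ(4)) = (3,5) ∈ E(G2) ✓
  (1,5) → (φ(1),φ(5)) = (2,5) ∈ E(G2) ✓
  (2,3) → (φ(2),φ(3)) = (4,6) ∈ E(G2) ✓
  (2,6) → (φ(2),φ(6)) = (0,6) ∈ E(G2) ✓
  (3,5) → (φ(3),φ(5)) = (2,4) ∈ E(G2) ✓
  (4,5) → (φ(4),φ(5)) = (2,3) ∈ E(G2) ✓
  (5,6) → (φ(5),φ(6)) = (0,2) ∈ E(G2) ✓
All 13 edges of G1 map to edges of G2, and |E(G1)| = |E(G2)| = 13, so φ is a bijection on edges as well as vertices. Hence G1 ≅ G2.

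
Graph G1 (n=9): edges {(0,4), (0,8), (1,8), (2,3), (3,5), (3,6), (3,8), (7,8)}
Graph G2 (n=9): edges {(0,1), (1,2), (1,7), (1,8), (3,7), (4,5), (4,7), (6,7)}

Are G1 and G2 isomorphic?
Yes, isomorphic

The graphs are isomorphic.
One valid mapping φ: V(G1) → V(G2): 0→4, 1→6, 2→0, 3→1, 4→5, 5→2, 6→8, 7→3, 8→7

Verify φ preserves adjacency — for each edge of G1, its image is an edge of G2:
  (0,4) → (φ(0),φ(4)) = (4,5) ∈ E(G2) ✓
  (0,8) → (φ(0),φ(8)) = (4,7) ∈ E(G2) ✓
  (1,8) → (φ(1),φ(8)) = (6,7) ∈ E(G2) ✓
  (2,3) → (φ(2),φ(3)) = (0,1) ∈ E(G2) ✓
  (3,5) → (φ(3),φ(5)) = (1,2) ∈ E(G2) ✓
  (3,6) → (φ(3),φ(6)) = (1,8) ∈ E(G2) ✓
  (3,8) → (φ(3),φ(8)) = (1,7) ∈ E(G2) ✓
  (7,8) → (φ(7),φ(8)) = (3,7) ∈ E(G2) ✓
All 8 edges of G1 map to edges of G2, and |E(G1)| = |E(G2)| = 8, so φ is a bijection on edges as well as vertices. Hence G1 ≅ G2.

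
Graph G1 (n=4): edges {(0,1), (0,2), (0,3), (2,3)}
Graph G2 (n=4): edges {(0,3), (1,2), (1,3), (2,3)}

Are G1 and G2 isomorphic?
Yes, isomorphic

The graphs are isomorphic.
One valid mapping φ: V(G1) → V(G2): 0→3, 1→0, 2→1, 3→2

Verify φ preserves adjacency — for each edge of G1, its image is an edge of G2:
  (0,1) → (φ(0),φ(1)) = (0,3) ∈ E(G2) ✓
  (0,2) → (φ(0),φ(2)) = (1,3) ∈ E(G2) ✓
  (0,3) → (φ(0),φ(3)) = (2,3) ∈ E(G2) ✓
  (2,3) → (φ(2),φ(3)) = (1,2) ∈ E(G2) ✓
All 4 edges of G1 map to edges of G2, and |E(G1)| = |E(G2)| = 4, so φ is a bijection on edges as well as vertices. Hence G1 ≅ G2.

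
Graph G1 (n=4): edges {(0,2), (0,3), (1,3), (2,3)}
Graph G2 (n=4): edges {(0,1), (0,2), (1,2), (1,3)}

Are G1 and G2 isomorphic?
Yes, isomorphic

The graphs are isomorphic.
One valid mapping φ: V(G1) → V(G2): 0→2, 1→3, 2→0, 3→1

Verify φ preserves adjacency — for each edge of G1, its image is an edge of G2:
  (0,2) → (φ(0),φ(2)) = (0,2) ∈ E(G2) ✓
  (0,3) → (φ(0),φ(3)) = (1,2) ∈ E(G2) ✓
  (1,3) → (φ(1),φ(3)) = (1,3) ∈ E(G2) ✓
  (2,3) → (φ(2),φ(3)) = (0,1) ∈ E(G2) ✓
All 4 edges of G1 map to edges of G2, and |E(G1)| = |E(G2)| = 4, so φ is a bijection on edges as well as vertices. Hence G1 ≅ G2.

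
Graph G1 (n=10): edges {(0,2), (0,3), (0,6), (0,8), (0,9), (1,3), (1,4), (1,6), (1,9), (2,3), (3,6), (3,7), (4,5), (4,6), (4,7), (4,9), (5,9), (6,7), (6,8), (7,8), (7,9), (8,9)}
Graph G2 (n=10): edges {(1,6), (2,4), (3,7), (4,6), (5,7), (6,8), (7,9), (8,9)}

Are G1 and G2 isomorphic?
No, not isomorphic

The graphs are NOT isomorphic.

Connected components of G1: 1 component(s) with vertex sets [[0, 1, 2, 3, 4, 5, 6, 7, 8, 9]], sizes [10].
Connected components of G2: 2 component(s) with vertex sets [[0], [1, 2, 3, 4, 5, 6, 7, 8, 9]], sizes [1, 9].
The number of connected components (and the multiset of component sizes) is an isomorphism invariant — an isomorphism maps each component of G1 bijectively onto a component of G2. Since G1 has 1 component(s) and G2 has 2, they cannot be isomorphic.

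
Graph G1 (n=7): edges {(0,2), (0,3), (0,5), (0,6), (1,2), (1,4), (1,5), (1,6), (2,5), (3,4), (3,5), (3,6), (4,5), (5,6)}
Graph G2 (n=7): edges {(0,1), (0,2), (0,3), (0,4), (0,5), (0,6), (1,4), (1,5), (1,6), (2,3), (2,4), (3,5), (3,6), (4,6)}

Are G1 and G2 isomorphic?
Yes, isomorphic

The graphs are isomorphic.
One valid mapping φ: V(G1) → V(G2): 0→1, 1→3, 2→5, 3→4, 4→2, 5→0, 6→6

Verify φ preserves adjacency — for each edge of G1, its image is an edge of G2:
  (0,2) → (φ(0),φ(2)) = (1,5) ∈ E(G2) ✓
  (0,3) → (φ(0),φ(3)) = (1,4) ∈ E(G2) ✓
  (0,5) → (φ(0),φ(5)) = (0,1) ∈ E(G2) ✓
  (0,6) → (φ(0),φ(6)) = (1,6) ∈ E(G2) ✓
  (1,2) → (φ(1),φ(2)) = (3,5) ∈ E(G2) ✓
  (1,4) → (φ(1),φ(4)) = (2,3) ∈ E(G2) ✓
  (1,5) → (φ(1),φ(5)) = (0,3) ∈ E(G2) ✓
  (1,6) → (φ(1),φ(6)) = (3,6) ∈ E(G2) ✓
  (2,5) → (φ(2),φ(5)) = (0,5) ∈ E(G2) ✓
  (3,4) → (φ(3),φ(4)) = (2,4) ∈ E(G2) ✓
  (3,5) → (φ(3),φ(5)) = (0,4) ∈ E(G2) ✓
  (3,6) → (φ(3),φ(6)) = (4,6) ∈ E(G2) ✓
  (4,5) → (φ(4),φ(5)) = (0,2) ∈ E(G2) ✓
  (5,6) → (φ(5),φ(6)) = (0,6) ∈ E(G2) ✓
All 14 edges of G1 map to edges of G2, and |E(G1)| = |E(G2)| = 14, so φ is a bijection on edges as well as vertices. Hence G1 ≅ G2.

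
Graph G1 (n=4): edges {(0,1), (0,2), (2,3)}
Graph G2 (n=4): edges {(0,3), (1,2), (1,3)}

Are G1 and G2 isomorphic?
Yes, isomorphic

The graphs are isomorphic.
One valid mapping φ: V(G1) → V(G2): 0→1, 1→2, 2→3, 3→0

Verify φ preserves adjacency — for each edge of G1, its image is an edge of G2:
  (0,1) → (φ(0),φ(1)) = (1,2) ∈ E(G2) ✓
  (0,2) → (φ(0),φ(2)) = (1,3) ∈ E(G2) ✓
  (2,3) → (φ(2),φ(3)) = (0,3) ∈ E(G2) ✓
All 3 edges of G1 map to edges of G2, and |E(G1)| = |E(G2)| = 3, so φ is a bijection on edges as well as vertices. Hence G1 ≅ G2.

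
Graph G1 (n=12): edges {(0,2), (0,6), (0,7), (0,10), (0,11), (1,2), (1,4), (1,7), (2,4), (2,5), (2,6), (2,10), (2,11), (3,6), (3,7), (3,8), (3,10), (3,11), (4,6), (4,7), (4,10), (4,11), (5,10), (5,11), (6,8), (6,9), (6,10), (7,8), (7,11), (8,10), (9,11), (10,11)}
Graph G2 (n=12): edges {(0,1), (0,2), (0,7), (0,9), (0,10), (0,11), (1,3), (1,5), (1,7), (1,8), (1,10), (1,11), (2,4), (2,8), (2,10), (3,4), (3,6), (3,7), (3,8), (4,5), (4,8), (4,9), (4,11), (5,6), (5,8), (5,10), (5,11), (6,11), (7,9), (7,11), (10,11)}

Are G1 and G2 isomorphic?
No, not isomorphic

The graphs are NOT isomorphic.

Degrees in G1: deg(0)=5, deg(1)=3, deg(2)=7, deg(3)=5, deg(4)=6, deg(5)=3, deg(6)=7, deg(7)=6, deg(8)=4, deg(9)=2, deg(10)=8, deg(11)=8.
Sorted degree sequence of G1: [8, 8, 7, 7, 6, 6, 5, 5, 4, 3, 3, 2].
Degrees in G2: deg(0)=6, deg(1)=7, deg(2)=4, deg(3)=5, deg(4)=6, deg(5)=6, deg(6)=3, deg(7)=5, deg(8)=5, deg(9)=3, deg(10)=5, deg(11)=7.
Sorted degree sequence of G2: [7, 7, 6, 6, 6, 5, 5, 5, 5, 4, 3, 3].
The (sorted) degree sequence is an isomorphism invariant, so since G1 and G2 have different degree sequences they cannot be isomorphic.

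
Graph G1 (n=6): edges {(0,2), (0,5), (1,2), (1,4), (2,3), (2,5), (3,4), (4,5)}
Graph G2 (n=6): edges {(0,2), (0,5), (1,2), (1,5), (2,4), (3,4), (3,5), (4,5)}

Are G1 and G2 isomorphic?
Yes, isomorphic

The graphs are isomorphic.
One valid mapping φ: V(G1) → V(G2): 0→3, 1→0, 2→5, 3→1, 4→2, 5→4

Verify φ preserves adjacency — for each edge of G1, its image is an edge of G2:
  (0,2) → (φ(0),φ(2)) = (3,5) ∈ E(G2) ✓
  (0,5) → (φ(0),φ(5)) = (3,4) ∈ E(G2) ✓
  (1,2) → (φ(1),φ(2)) = (0,5) ∈ E(G2) ✓
  (1,4) → (φ(1),φ(4)) = (0,2) ∈ E(G2) ✓
  (2,3) → (φ(2),φ(3)) = (1,5) ∈ E(G2) ✓
  (2,5) → (φ(2),φ(5)) = (4,5) ∈ E(G2) ✓
  (3,4) → (φ(3),φ(4)) = (1,2) ∈ E(G2) ✓
  (4,5) → (φ(4),φ(5)) = (2,4) ∈ E(G2) ✓
All 8 edges of G1 map to edges of G2, and |E(G1)| = |E(G2)| = 8, so φ is a bijection on edges as well as vertices. Hence G1 ≅ G2.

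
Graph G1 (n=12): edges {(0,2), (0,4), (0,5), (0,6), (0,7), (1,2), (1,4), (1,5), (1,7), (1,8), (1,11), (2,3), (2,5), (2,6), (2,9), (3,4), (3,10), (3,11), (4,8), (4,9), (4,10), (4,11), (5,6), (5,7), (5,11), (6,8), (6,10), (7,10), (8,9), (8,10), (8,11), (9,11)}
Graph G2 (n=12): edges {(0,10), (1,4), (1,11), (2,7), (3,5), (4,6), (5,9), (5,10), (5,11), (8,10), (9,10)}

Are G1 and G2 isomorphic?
No, not isomorphic

The graphs are NOT isomorphic.

Connected components of G1: 1 component(s) with vertex sets [[0, 1, 2, 3, 4, 5, 6, 7, 8, 9, 10, 11]], sizes [12].
Connected components of G2: 2 component(s) with vertex sets [[2, 7], [0, 1, 3, 4, 5, 6, 8, 9, 10, 11]], sizes [2, 10].
The number of connected components (and the multiset of component sizes) is an isomorphism invariant — an isomorphism maps each component of G1 bijectively onto a component of G2. Since G1 has 1 component(s) and G2 has 2, they cannot be isomorphic.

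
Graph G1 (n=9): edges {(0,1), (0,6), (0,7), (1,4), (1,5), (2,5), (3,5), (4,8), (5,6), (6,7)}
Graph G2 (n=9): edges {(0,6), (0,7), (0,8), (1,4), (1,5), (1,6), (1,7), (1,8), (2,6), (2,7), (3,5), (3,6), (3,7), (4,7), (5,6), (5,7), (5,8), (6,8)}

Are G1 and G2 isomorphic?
No, not isomorphic

The graphs are NOT isomorphic.

Degrees in G1: deg(0)=3, deg(1)=3, deg(2)=1, deg(3)=1, deg(4)=2, deg(5)=4, deg(6)=3, deg(7)=2, deg(8)=1.
Sorted degree sequence of G1: [4, 3, 3, 3, 2, 2, 1, 1, 1].
Degrees in G2: deg(0)=3, deg(1)=5, deg(2)=2, deg(3)=3, deg(4)=2, deg(5)=5, deg(6)=6, deg(7)=6, deg(8)=4.
Sorted degree sequence of G2: [6, 6, 5, 5, 4, 3, 3, 2, 2].
The (sorted) degree sequence is an isomorphism invariant, so since G1 and G2 have different degree sequences they cannot be isomorphic.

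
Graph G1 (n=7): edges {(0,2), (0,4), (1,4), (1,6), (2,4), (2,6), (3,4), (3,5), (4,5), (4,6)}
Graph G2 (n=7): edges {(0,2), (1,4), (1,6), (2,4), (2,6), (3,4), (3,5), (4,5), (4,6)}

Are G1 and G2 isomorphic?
No, not isomorphic

The graphs are NOT isomorphic.

Counting edges: G1 has 10 edge(s); G2 has 9 edge(s).
Edge count is an isomorphism invariant (a bijection on vertices induces a bijection on edges), so differing edge counts rule out isomorphism.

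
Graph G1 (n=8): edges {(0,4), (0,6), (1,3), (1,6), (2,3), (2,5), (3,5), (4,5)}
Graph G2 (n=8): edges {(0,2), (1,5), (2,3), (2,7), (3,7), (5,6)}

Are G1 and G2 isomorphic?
No, not isomorphic

The graphs are NOT isomorphic.

Connected components of G1: 2 component(s) with vertex sets [[7], [0, 1, 2, 3, 4, 5, 6]], sizes [1, 7].
Connected components of G2: 3 component(s) with vertex sets [[4], [1, 5, 6], [0, 2, 3, 7]], sizes [1, 3, 4].
The number of connected components (and the multiset of component sizes) is an isomorphism invariant — an isomorphism maps each component of G1 bijectively onto a component of G2. Since G1 has 2 component(s) and G2 has 3, they cannot be isomorphic.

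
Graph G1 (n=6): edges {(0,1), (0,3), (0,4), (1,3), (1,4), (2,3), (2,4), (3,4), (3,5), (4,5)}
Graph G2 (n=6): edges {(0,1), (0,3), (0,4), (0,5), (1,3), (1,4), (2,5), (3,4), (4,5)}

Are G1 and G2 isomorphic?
No, not isomorphic

The graphs are NOT isomorphic.

Degrees in G1: deg(0)=3, deg(1)=3, deg(2)=2, deg(3)=5, deg(4)=5, deg(5)=2.
Sorted degree sequence of G1: [5, 5, 3, 3, 2, 2].
Degrees in G2: deg(0)=4, deg(1)=3, deg(2)=1, deg(3)=3, deg(4)=4, deg(5)=3.
Sorted degree sequence of G2: [4, 4, 3, 3, 3, 1].
The (sorted) degree sequence is an isomorphism invariant, so since G1 and G2 have different degree sequences they cannot be isomorphic.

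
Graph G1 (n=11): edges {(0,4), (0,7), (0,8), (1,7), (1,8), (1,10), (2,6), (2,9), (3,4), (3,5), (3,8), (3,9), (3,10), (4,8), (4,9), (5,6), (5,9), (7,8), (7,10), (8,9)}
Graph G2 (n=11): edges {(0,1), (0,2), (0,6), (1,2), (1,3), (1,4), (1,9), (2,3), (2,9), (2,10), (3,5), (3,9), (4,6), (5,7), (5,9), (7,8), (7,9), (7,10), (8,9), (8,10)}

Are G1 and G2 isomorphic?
Yes, isomorphic

The graphs are isomorphic.
One valid mapping φ: V(G1) → V(G2): 0→5, 1→8, 2→4, 3→2, 4→3, 5→0, 6→6, 7→7, 8→9, 9→1, 10→10

Verify φ preserves adjacency — for each edge of G1, its image is an edge of G2:
  (0,4) → (φ(0),φ(4)) = (3,5) ∈ E(G2) ✓
  (0,7) → (φ(0),φ(7)) = (5,7) ∈ E(G2) ✓
  (0,8) → (φ(0),φ(8)) = (5,9) ∈ E(G2) ✓
  (1,7) → (φ(1),φ(7)) = (7,8) ∈ E(G2) ✓
  (1,8) → (φ(1),φ(8)) = (8,9) ∈ E(G2) ✓
  (1,10) → (φ(1),φ(10)) = (8,10) ∈ E(G2) ✓
  (2,6) → (φ(2),φ(6)) = (4,6) ∈ E(G2) ✓
  (2,9) → (φ(2),φ(9)) = (1,4) ∈ E(G2) ✓
  (3,4) → (φ(3),φ(4)) = (2,3) ∈ E(G2) ✓
  (3,5) → (φ(3),φ(5)) = (0,2) ∈ E(G2) ✓
  (3,8) → (φ(3),φ(8)) = (2,9) ∈ E(G2) ✓
  (3,9) → (φ(3),φ(9)) = (1,2) ∈ E(G2) ✓
  (3,10) → (φ(3),φ(10)) = (2,10) ∈ E(G2) ✓
  (4,8) → (φ(4),φ(8)) = (3,9) ∈ E(G2) ✓
  (4,9) → (φ(4),φ(9)) = (1,3) ∈ E(G2) ✓
  (5,6) → (φ(5),φ(6)) = (0,6) ∈ E(G2) ✓
  (5,9) → (φ(5),φ(9)) = (0,1) ∈ E(G2) ✓
  (7,8) → (φ(7),φ(8)) = (7,9) ∈ E(G2) ✓
  (7,10) → (φ(7),φ(10)) = (7,10) ∈ E(G2) ✓
  (8,9) → (φ(8),φ(9)) = (1,9) ∈ E(G2) ✓
All 20 edges of G1 map to edges of G2, and |E(G1)| = |E(G2)| = 20, so φ is a bijection on edges as well as vertices. Hence G1 ≅ G2.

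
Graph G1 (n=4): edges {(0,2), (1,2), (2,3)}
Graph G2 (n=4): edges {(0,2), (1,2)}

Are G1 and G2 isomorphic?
No, not isomorphic

The graphs are NOT isomorphic.

Counting edges: G1 has 3 edge(s); G2 has 2 edge(s).
Edge count is an isomorphism invariant (a bijection on vertices induces a bijection on edges), so differing edge counts rule out isomorphism.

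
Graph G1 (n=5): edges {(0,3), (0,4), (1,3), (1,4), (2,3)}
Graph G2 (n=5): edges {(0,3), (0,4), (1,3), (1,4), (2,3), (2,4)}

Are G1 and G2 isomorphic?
No, not isomorphic

The graphs are NOT isomorphic.

Counting edges: G1 has 5 edge(s); G2 has 6 edge(s).
Edge count is an isomorphism invariant (a bijection on vertices induces a bijection on edges), so differing edge counts rule out isomorphism.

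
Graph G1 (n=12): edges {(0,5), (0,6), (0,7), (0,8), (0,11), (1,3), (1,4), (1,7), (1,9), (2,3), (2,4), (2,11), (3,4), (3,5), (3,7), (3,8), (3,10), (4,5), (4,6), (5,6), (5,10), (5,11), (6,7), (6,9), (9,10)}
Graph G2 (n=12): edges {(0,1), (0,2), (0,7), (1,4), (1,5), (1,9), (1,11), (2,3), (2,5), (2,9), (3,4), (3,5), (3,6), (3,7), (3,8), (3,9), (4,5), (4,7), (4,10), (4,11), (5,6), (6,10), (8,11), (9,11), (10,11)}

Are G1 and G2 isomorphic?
Yes, isomorphic

The graphs are isomorphic.
One valid mapping φ: V(G1) → V(G2): 0→11, 1→2, 2→6, 3→3, 4→5, 5→4, 6→1, 7→9, 8→8, 9→0, 10→7, 11→10

Verify φ preserves adjacency — for each edge of G1, its image is an edge of G2:
  (0,5) → (φ(0),φ(5)) = (4,11) ∈ E(G2) ✓
  (0,6) → (φ(0),φ(6)) = (1,11) ∈ E(G2) ✓
  (0,7) → (φ(0),φ(7)) = (9,11) ∈ E(G2) ✓
  (0,8) → (φ(0),φ(8)) = (8,11) ∈ E(G2) ✓
  (0,11) → (φ(0),φ(11)) = (10,11) ∈ E(G2) ✓
  (1,3) → (φ(1),φ(3)) = (2,3) ∈ E(G2) ✓
  (1,4) → (φ(1),φ(4)) = (2,5) ∈ E(G2) ✓
  (1,7) → (φ(1),φ(7)) = (2,9) ∈ E(G2) ✓
  (1,9) → (φ(1),φ(9)) = (0,2) ∈ E(G2) ✓
  (2,3) → (φ(2),φ(3)) = (3,6) ∈ E(G2) ✓
  (2,4) → (φ(2),φ(4)) = (5,6) ∈ E(G2) ✓
  (2,11) → (φ(2),φ(11)) = (6,10) ∈ E(G2) ✓
  (3,4) → (φ(3),φ(4)) = (3,5) ∈ E(G2) ✓
  (3,5) → (φ(3),φ(5)) = (3,4) ∈ E(G2) ✓
  (3,7) → (φ(3),φ(7)) = (3,9) ∈ E(G2) ✓
  (3,8) → (φ(3),φ(8)) = (3,8) ∈ E(G2) ✓
  (3,10) → (φ(3),φ(10)) = (3,7) ∈ E(G2) ✓
  (4,5) → (φ(4),φ(5)) = (4,5) ∈ E(G2) ✓
  (4,6) → (φ(4),φ(6)) = (1,5) ∈ E(G2) ✓
  (5,6) → (φ(5),φ(6)) = (1,4) ∈ E(G2) ✓
  (5,10) → (φ(5),φ(10)) = (4,7) ∈ E(G2) ✓
  (5,11) → (φ(5),φ(11)) = (4,10) ∈ E(G2) ✓
  (6,7) → (φ(6),φ(7)) = (1,9) ∈ E(G2) ✓
  (6,9) → (φ(6),φ(9)) = (0,1) ∈ E(G2) ✓
  (9,10) → (φ(9),φ(10)) = (0,7) ∈ E(G2) ✓
All 25 edges of G1 map to edges of G2, and |E(G1)| = |E(G2)| = 25, so φ is a bijection on edges as well as vertices. Hence G1 ≅ G2.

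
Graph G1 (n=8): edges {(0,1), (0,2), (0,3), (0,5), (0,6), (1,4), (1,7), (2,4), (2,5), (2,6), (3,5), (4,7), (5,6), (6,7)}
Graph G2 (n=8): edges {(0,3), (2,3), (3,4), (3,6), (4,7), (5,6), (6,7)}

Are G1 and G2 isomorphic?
No, not isomorphic

The graphs are NOT isomorphic.

Connected components of G1: 1 component(s) with vertex sets [[0, 1, 2, 3, 4, 5, 6, 7]], sizes [8].
Connected components of G2: 2 component(s) with vertex sets [[1], [0, 2, 3, 4, 5, 6, 7]], sizes [1, 7].
The number of connected components (and the multiset of component sizes) is an isomorphism invariant — an isomorphism maps each component of G1 bijectively onto a component of G2. Since G1 has 1 component(s) and G2 has 2, they cannot be isomorphic.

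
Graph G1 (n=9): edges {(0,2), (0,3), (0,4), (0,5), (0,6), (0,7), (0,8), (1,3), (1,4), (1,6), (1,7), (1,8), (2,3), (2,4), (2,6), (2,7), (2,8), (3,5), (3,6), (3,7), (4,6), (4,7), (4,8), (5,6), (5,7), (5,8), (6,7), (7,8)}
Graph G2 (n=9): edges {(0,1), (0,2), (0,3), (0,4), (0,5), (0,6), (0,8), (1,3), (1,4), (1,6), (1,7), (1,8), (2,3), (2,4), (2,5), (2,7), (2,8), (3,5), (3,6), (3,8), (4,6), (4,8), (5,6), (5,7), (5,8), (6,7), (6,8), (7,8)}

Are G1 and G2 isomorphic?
Yes, isomorphic

The graphs are isomorphic.
One valid mapping φ: V(G1) → V(G2): 0→0, 1→7, 2→3, 3→1, 4→5, 5→4, 6→6, 7→8, 8→2

Verify φ preserves adjacency — for each edge of G1, its image is an edge of G2:
  (0,2) → (φ(0),φ(2)) = (0,3) ∈ E(G2) ✓
  (0,3) → (φ(0),φ(3)) = (0,1) ∈ E(G2) ✓
  (0,4) → (φ(0),φ(4)) = (0,5) ∈ E(G2) ✓
  (0,5) → (φ(0),φ(5)) = (0,4) ∈ E(G2) ✓
  (0,6) → (φ(0),φ(6)) = (0,6) ∈ E(G2) ✓
  (0,7) → (φ(0),φ(7)) = (0,8) ∈ E(G2) ✓
  (0,8) → (φ(0),φ(8)) = (0,2) ∈ E(G2) ✓
  (1,3) → (φ(1),φ(3)) = (1,7) ∈ E(G2) ✓
  (1,4) → (φ(1),φ(4)) = (5,7) ∈ E(G2) ✓
  (1,6) → (φ(1),φ(6)) = (6,7) ∈ E(G2) ✓
  (1,7) → (φ(1),φ(7)) = (7,8) ∈ E(G2) ✓
  (1,8) → (φ(1),φ(8)) = (2,7) ∈ E(G2) ✓
  (2,3) → (φ(2),φ(3)) = (1,3) ∈ E(G2) ✓
  (2,4) → (φ(2),φ(4)) = (3,5) ∈ E(G2) ✓
  (2,6) → (φ(2),φ(6)) = (3,6) ∈ E(G2) ✓
  (2,7) → (φ(2),φ(7)) = (3,8) ∈ E(G2) ✓
  (2,8) → (φ(2),φ(8)) = (2,3) ∈ E(G2) ✓
  (3,5) → (φ(3),φ(5)) = (1,4) ∈ E(G2) ✓
  (3,6) → (φ(3),φ(6)) = (1,6) ∈ E(G2) ✓
  (3,7) → (φ(3),φ(7)) = (1,8) ∈ E(G2) ✓
  (4,6) → (φ(4),φ(6)) = (5,6) ∈ E(G2) ✓
  (4,7) → (φ(4),φ(7)) = (5,8) ∈ E(G2) ✓
  (4,8) → (φ(4),φ(8)) = (2,5) ∈ E(G2) ✓
  (5,6) → (φ(5),φ(6)) = (4,6) ∈ E(G2) ✓
  (5,7) → (φ(5),φ(7)) = (4,8) ∈ E(G2) ✓
  (5,8) → (φ(5),φ(8)) = (2,4) ∈ E(G2) ✓
  (6,7) → (φ(6),φ(7)) = (6,8) ∈ E(G2) ✓
  (7,8) → (φ(7),φ(8)) = (2,8) ∈ E(G2) ✓
All 28 edges of G1 map to edges of G2, and |E(G1)| = |E(G2)| = 28, so φ is a bijection on edges as well as vertices. Hence G1 ≅ G2.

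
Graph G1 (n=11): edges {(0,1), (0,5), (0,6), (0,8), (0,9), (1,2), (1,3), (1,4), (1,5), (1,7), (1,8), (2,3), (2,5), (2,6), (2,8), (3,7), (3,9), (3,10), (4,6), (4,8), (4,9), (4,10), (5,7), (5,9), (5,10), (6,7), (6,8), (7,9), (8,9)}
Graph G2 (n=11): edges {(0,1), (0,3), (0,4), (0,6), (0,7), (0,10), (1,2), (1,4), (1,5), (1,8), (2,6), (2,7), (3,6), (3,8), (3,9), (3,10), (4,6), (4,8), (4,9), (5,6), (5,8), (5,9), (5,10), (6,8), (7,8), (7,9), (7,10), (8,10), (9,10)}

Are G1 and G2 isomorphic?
Yes, isomorphic

The graphs are isomorphic.
One valid mapping φ: V(G1) → V(G2): 0→3, 1→8, 2→5, 3→1, 4→7, 5→6, 6→9, 7→4, 8→10, 9→0, 10→2

Verify φ preserves adjacency — for each edge of G1, its image is an edge of G2:
  (0,1) → (φ(0),φ(1)) = (3,8) ∈ E(G2) ✓
  (0,5) → (φ(0),φ(5)) = (3,6) ∈ E(G2) ✓
  (0,6) → (φ(0),φ(6)) = (3,9) ∈ E(G2) ✓
  (0,8) → (φ(0),φ(8)) = (3,10) ∈ E(G2) ✓
  (0,9) → (φ(0),φ(9)) = (0,3) ∈ E(G2) ✓
  (1,2) → (φ(1),φ(2)) = (5,8) ∈ E(G2) ✓
  (1,3) → (φ(1),φ(3)) = (1,8) ∈ E(G2) ✓
  (1,4) → (φ(1),φ(4)) = (7,8) ∈ E(G2) ✓
  (1,5) → (φ(1),φ(5)) = (6,8) ∈ E(G2) ✓
  (1,7) → (φ(1),φ(7)) = (4,8) ∈ E(G2) ✓
  (1,8) → (φ(1),φ(8)) = (8,10) ∈ E(G2) ✓
  (2,3) → (φ(2),φ(3)) = (1,5) ∈ E(G2) ✓
  (2,5) → (φ(2),φ(5)) = (5,6) ∈ E(G2) ✓
  (2,6) → (φ(2),φ(6)) = (5,9) ∈ E(G2) ✓
  (2,8) → (φ(2),φ(8)) = (5,10) ∈ E(G2) ✓
  (3,7) → (φ(3),φ(7)) = (1,4) ∈ E(G2) ✓
  (3,9) → (φ(3),φ(9)) = (0,1) ∈ E(G2) ✓
  (3,10) → (φ(3),φ(10)) = (1,2) ∈ E(G2) ✓
  (4,6) → (φ(4),φ(6)) = (7,9) ∈ E(G2) ✓
  (4,8) → (φ(4),φ(8)) = (7,10) ∈ E(G2) ✓
  (4,9) → (φ(4),φ(9)) = (0,7) ∈ E(G2) ✓
  (4,10) → (φ(4),φ(10)) = (2,7) ∈ E(G2) ✓
  (5,7) → (φ(5),φ(7)) = (4,6) ∈ E(G2) ✓
  (5,9) → (φ(5),φ(9)) = (0,6) ∈ E(G2) ✓
  (5,10) → (φ(5),φ(10)) = (2,6) ∈ E(G2) ✓
  (6,7) → (φ(6),φ(7)) = (4,9) ∈ E(G2) ✓
  (6,8) → (φ(6),φ(8)) = (9,10) ∈ E(G2) ✓
  (7,9) → (φ(7),φ(9)) = (0,4) ∈ E(G2) ✓
  (8,9) → (φ(8),φ(9)) = (0,10) ∈ E(G2) ✓
All 29 edges of G1 map to edges of G2, and |E(G1)| = |E(G2)| = 29, so φ is a bijection on edges as well as vertices. Hence G1 ≅ G2.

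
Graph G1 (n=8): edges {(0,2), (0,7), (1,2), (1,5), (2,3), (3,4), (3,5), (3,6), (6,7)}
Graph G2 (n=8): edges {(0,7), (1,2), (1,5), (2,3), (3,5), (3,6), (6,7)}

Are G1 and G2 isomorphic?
No, not isomorphic

The graphs are NOT isomorphic.

Counting edges: G1 has 9 edge(s); G2 has 7 edge(s).
Edge count is an isomorphism invariant (a bijection on vertices induces a bijection on edges), so differing edge counts rule out isomorphism.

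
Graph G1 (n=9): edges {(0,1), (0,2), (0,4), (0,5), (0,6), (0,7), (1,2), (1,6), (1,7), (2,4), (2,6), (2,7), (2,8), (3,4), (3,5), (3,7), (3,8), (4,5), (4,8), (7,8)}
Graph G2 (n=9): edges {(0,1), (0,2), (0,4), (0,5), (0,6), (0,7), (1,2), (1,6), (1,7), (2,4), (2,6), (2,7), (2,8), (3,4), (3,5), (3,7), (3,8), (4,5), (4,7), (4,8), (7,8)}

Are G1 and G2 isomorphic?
No, not isomorphic

The graphs are NOT isomorphic.

Counting edges: G1 has 20 edge(s); G2 has 21 edge(s).
Edge count is an isomorphism invariant (a bijection on vertices induces a bijection on edges), so differing edge counts rule out isomorphism.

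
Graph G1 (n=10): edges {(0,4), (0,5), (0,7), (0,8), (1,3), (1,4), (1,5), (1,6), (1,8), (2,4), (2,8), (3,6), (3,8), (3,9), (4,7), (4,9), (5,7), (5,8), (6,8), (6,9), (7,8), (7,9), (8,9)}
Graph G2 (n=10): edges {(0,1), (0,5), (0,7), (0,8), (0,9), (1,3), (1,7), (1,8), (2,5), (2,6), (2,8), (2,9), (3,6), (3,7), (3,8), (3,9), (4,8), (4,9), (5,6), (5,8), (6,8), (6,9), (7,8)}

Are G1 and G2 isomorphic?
Yes, isomorphic

The graphs are isomorphic.
One valid mapping φ: V(G1) → V(G2): 0→2, 1→0, 2→4, 3→1, 4→9, 5→5, 6→7, 7→6, 8→8, 9→3

Verify φ preserves adjacency — for each edge of G1, its image is an edge of G2:
  (0,4) → (φ(0),φ(4)) = (2,9) ∈ E(G2) ✓
  (0,5) → (φ(0),φ(5)) = (2,5) ∈ E(G2) ✓
  (0,7) → (φ(0),φ(7)) = (2,6) ∈ E(G2) ✓
  (0,8) → (φ(0),φ(8)) = (2,8) ∈ E(G2) ✓
  (1,3) → (φ(1),φ(3)) = (0,1) ∈ E(G2) ✓
  (1,4) → (φ(1),φ(4)) = (0,9) ∈ E(G2) ✓
  (1,5) → (φ(1),φ(5)) = (0,5) ∈ E(G2) ✓
  (1,6) → (φ(1),φ(6)) = (0,7) ∈ E(G2) ✓
  (1,8) → (φ(1),φ(8)) = (0,8) ∈ E(G2) ✓
  (2,4) → (φ(2),φ(4)) = (4,9) ∈ E(G2) ✓
  (2,8) → (φ(2),φ(8)) = (4,8) ∈ E(G2) ✓
  (3,6) → (φ(3),φ(6)) = (1,7) ∈ E(G2) ✓
  (3,8) → (φ(3),φ(8)) = (1,8) ∈ E(G2) ✓
  (3,9) → (φ(3),φ(9)) = (1,3) ∈ E(G2) ✓
  (4,7) → (φ(4),φ(7)) = (6,9) ∈ E(G2) ✓
  (4,9) → (φ(4),φ(9)) = (3,9) ∈ E(G2) ✓
  (5,7) → (φ(5),φ(7)) = (5,6) ∈ E(G2) ✓
  (5,8) → (φ(5),φ(8)) = (5,8) ∈ E(G2) ✓
  (6,8) → (φ(6),φ(8)) = (7,8) ∈ E(G2) ✓
  (6,9) → (φ(6),φ(9)) = (3,7) ∈ E(G2) ✓
  (7,8) → (φ(7),φ(8)) = (6,8) ∈ E(G2) ✓
  (7,9) → (φ(7),φ(9)) = (3,6) ∈ E(G2) ✓
  (8,9) → (φ(8),φ(9)) = (3,8) ∈ E(G2) ✓
All 23 edges of G1 map to edges of G2, and |E(G1)| = |E(G2)| = 23, so φ is a bijection on edges as well as vertices. Hence G1 ≅ G2.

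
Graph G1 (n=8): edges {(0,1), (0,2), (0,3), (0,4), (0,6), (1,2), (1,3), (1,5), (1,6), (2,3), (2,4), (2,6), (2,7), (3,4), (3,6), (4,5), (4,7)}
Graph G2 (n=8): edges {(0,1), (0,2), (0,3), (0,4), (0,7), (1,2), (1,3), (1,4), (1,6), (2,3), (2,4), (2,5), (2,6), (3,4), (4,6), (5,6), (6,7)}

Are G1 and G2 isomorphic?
Yes, isomorphic

The graphs are isomorphic.
One valid mapping φ: V(G1) → V(G2): 0→4, 1→0, 2→2, 3→1, 4→6, 5→7, 6→3, 7→5

Verify φ preserves adjacency — for each edge of G1, its image is an edge of G2:
  (0,1) → (φ(0),φ(1)) = (0,4) ∈ E(G2) ✓
  (0,2) → (φ(0),φ(2)) = (2,4) ∈ E(G2) ✓
  (0,3) → (φ(0),φ(3)) = (1,4) ∈ E(G2) ✓
  (0,4) → (φ(0),φ(4)) = (4,6) ∈ E(G2) ✓
  (0,6) → (φ(0),φ(6)) = (3,4) ∈ E(G2) ✓
  (1,2) → (φ(1),φ(2)) = (0,2) ∈ E(G2) ✓
  (1,3) → (φ(1),φ(3)) = (0,1) ∈ E(G2) ✓
  (1,5) → (φ(1),φ(5)) = (0,7) ∈ E(G2) ✓
  (1,6) → (φ(1),φ(6)) = (0,3) ∈ E(G2) ✓
  (2,3) → (φ(2),φ(3)) = (1,2) ∈ E(G2) ✓
  (2,4) → (φ(2),φ(4)) = (2,6) ∈ E(G2) ✓
  (2,6) → (φ(2),φ(6)) = (2,3) ∈ E(G2) ✓
  (2,7) → (φ(2),φ(7)) = (2,5) ∈ E(G2) ✓
  (3,4) → (φ(3),φ(4)) = (1,6) ∈ E(G2) ✓
  (3,6) → (φ(3),φ(6)) = (1,3) ∈ E(G2) ✓
  (4,5) → (φ(4),φ(5)) = (6,7) ∈ E(G2) ✓
  (4,7) → (φ(4),φ(7)) = (5,6) ∈ E(G2) ✓
All 17 edges of G1 map to edges of G2, and |E(G1)| = |E(G2)| = 17, so φ is a bijection on edges as well as vertices. Hence G1 ≅ G2.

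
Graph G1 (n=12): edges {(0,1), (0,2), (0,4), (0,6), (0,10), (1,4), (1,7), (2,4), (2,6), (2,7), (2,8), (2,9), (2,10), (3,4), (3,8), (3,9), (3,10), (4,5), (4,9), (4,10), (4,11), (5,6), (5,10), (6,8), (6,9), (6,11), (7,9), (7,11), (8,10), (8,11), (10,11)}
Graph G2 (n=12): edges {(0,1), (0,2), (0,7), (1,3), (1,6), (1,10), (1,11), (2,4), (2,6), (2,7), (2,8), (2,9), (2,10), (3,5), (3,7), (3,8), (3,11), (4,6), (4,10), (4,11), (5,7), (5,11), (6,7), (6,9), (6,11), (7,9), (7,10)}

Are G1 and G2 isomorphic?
No, not isomorphic

The graphs are NOT isomorphic.

Degrees in G1: deg(0)=5, deg(1)=3, deg(2)=7, deg(3)=4, deg(4)=8, deg(5)=3, deg(6)=6, deg(7)=4, deg(8)=5, deg(9)=5, deg(10)=7, deg(11)=5.
Sorted degree sequence of G1: [8, 7, 7, 6, 5, 5, 5, 5, 4, 4, 3, 3].
Degrees in G2: deg(0)=3, deg(1)=5, deg(2)=7, deg(3)=5, deg(4)=4, deg(5)=3, deg(6)=6, deg(7)=7, deg(8)=2, deg(9)=3, deg(10)=4, deg(11)=5.
Sorted degree sequence of G2: [7, 7, 6, 5, 5, 5, 4, 4, 3, 3, 3, 2].
The (sorted) degree sequence is an isomorphism invariant, so since G1 and G2 have different degree sequences they cannot be isomorphic.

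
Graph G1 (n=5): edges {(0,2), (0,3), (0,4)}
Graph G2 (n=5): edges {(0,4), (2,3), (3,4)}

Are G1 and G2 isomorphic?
No, not isomorphic

The graphs are NOT isomorphic.

Degrees in G1: deg(0)=3, deg(1)=0, deg(2)=1, deg(3)=1, deg(4)=1.
Sorted degree sequence of G1: [3, 1, 1, 1, 0].
Degrees in G2: deg(0)=1, deg(1)=0, deg(2)=1, deg(3)=2, deg(4)=2.
Sorted degree sequence of G2: [2, 2, 1, 1, 0].
The (sorted) degree sequence is an isomorphism invariant, so since G1 and G2 have different degree sequences they cannot be isomorphic.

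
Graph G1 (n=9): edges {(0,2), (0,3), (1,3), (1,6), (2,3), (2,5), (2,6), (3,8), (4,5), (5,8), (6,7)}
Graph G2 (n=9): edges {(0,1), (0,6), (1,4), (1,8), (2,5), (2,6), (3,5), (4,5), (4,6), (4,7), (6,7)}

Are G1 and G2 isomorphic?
Yes, isomorphic

The graphs are isomorphic.
One valid mapping φ: V(G1) → V(G2): 0→7, 1→2, 2→4, 3→6, 4→8, 5→1, 6→5, 7→3, 8→0

Verify φ preserves adjacency — for each edge of G1, its image is an edge of G2:
  (0,2) → (φ(0),φ(2)) = (4,7) ∈ E(G2) ✓
  (0,3) → (φ(0),φ(3)) = (6,7) ∈ E(G2) ✓
  (1,3) → (φ(1),φ(3)) = (2,6) ∈ E(G2) ✓
  (1,6) → (φ(1),φ(6)) = (2,5) ∈ E(G2) ✓
  (2,3) → (φ(2),φ(3)) = (4,6) ∈ E(G2) ✓
  (2,5) → (φ(2),φ(5)) = (1,4) ∈ E(G2) ✓
  (2,6) → (φ(2),φ(6)) = (4,5) ∈ E(G2) ✓
  (3,8) → (φ(3),φ(8)) = (0,6) ∈ E(G2) ✓
  (4,5) → (φ(4),φ(5)) = (1,8) ∈ E(G2) ✓
  (5,8) → (φ(5),φ(8)) = (0,1) ∈ E(G2) ✓
  (6,7) → (φ(6),φ(7)) = (3,5) ∈ E(G2) ✓
All 11 edges of G1 map to edges of G2, and |E(G1)| = |E(G2)| = 11, so φ is a bijection on edges as well as vertices. Hence G1 ≅ G2.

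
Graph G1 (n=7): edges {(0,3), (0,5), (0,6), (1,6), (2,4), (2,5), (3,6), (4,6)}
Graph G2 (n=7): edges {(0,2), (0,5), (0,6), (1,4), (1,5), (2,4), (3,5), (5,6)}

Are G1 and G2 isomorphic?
Yes, isomorphic

The graphs are isomorphic.
One valid mapping φ: V(G1) → V(G2): 0→0, 1→3, 2→4, 3→6, 4→1, 5→2, 6→5

Verify φ preserves adjacency — for each edge of G1, its image is an edge of G2:
  (0,3) → (φ(0),φ(3)) = (0,6) ∈ E(G2) ✓
  (0,5) → (φ(0),φ(5)) = (0,2) ∈ E(G2) ✓
  (0,6) → (φ(0),φ(6)) = (0,5) ∈ E(G2) ✓
  (1,6) → (φ(1),φ(6)) = (3,5) ∈ E(G2) ✓
  (2,4) → (φ(2),φ(4)) = (1,4) ∈ E(G2) ✓
  (2,5) → (φ(2),φ(5)) = (2,4) ∈ E(G2) ✓
  (3,6) → (φ(3),φ(6)) = (5,6) ∈ E(G2) ✓
  (4,6) → (φ(4),φ(6)) = (1,5) ∈ E(G2) ✓
All 8 edges of G1 map to edges of G2, and |E(G1)| = |E(G2)| = 8, so φ is a bijection on edges as well as vertices. Hence G1 ≅ G2.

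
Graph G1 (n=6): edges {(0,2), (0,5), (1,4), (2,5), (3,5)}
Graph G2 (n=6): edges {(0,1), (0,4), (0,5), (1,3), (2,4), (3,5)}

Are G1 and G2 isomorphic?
No, not isomorphic

The graphs are NOT isomorphic.

Degrees in G1: deg(0)=2, deg(1)=1, deg(2)=2, deg(3)=1, deg(4)=1, deg(5)=3.
Sorted degree sequence of G1: [3, 2, 2, 1, 1, 1].
Degrees in G2: deg(0)=3, deg(1)=2, deg(2)=1, deg(3)=2, deg(4)=2, deg(5)=2.
Sorted degree sequence of G2: [3, 2, 2, 2, 2, 1].
The (sorted) degree sequence is an isomorphism invariant, so since G1 and G2 have different degree sequences they cannot be isomorphic.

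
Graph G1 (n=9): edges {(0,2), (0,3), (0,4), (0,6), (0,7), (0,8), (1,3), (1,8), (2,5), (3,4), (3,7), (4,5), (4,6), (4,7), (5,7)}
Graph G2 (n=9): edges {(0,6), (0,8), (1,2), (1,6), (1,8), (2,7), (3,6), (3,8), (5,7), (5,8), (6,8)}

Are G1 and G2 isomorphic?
No, not isomorphic

The graphs are NOT isomorphic.

Counting triangles (3-cliques): G1 has 6, G2 has 3.
Triangle count is an isomorphism invariant, so differing triangle counts rule out isomorphism.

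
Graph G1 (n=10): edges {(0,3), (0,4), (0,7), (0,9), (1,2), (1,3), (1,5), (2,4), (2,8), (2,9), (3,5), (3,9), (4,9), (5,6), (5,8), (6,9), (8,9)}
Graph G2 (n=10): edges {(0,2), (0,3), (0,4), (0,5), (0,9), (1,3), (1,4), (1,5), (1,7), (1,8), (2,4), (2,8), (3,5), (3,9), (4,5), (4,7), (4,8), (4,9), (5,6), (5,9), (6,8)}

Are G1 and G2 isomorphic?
No, not isomorphic

The graphs are NOT isomorphic.

Counting triangles (3-cliques): G1 has 5, G2 has 13.
Triangle count is an isomorphism invariant, so differing triangle counts rule out isomorphism.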